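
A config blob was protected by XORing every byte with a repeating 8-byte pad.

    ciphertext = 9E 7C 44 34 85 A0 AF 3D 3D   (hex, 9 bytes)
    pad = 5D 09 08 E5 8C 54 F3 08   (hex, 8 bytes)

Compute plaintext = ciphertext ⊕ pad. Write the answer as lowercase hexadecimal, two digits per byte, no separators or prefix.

c3754cd109f45c3560

The 8-byte key repeats, so the effective keystream is 5d 09 08 e5 8c 54 f3 08 5d.
byte 0: 158 ^  93 = 195
byte 1: 124 ^   9 = 117
byte 2:  68 ^   8 =  76
byte 3:  52 ^ 229 = 209
byte 4: 133 ^ 140 =   9
byte 5: 160 ^  84 = 244
byte 6: 175 ^ 243 =  92
byte 7:  61 ^   8 =  53
byte 8:  61 ^  93 =  96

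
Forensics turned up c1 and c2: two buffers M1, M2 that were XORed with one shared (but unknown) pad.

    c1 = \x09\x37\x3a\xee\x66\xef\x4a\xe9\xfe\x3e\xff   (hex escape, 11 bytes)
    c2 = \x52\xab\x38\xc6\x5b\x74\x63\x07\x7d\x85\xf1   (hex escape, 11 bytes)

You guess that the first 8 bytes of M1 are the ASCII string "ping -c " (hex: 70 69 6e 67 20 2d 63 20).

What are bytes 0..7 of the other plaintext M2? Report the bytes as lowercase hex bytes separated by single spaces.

2b f5 6c 4f 1d b6 4a ce

First, c1 ⊕ c2 = (M1 ⊕ K) ⊕ (M2 ⊕ K) = M1 ⊕ M2, so the key drops out. Then M2 = (M1 ⊕ M2) ⊕ M1 over the first 8 bytes.
byte 0: (09 ⊕ 52) ⊕ 70 = 5b ⊕ 70 = 2b
byte 1: (37 ⊕ ab) ⊕ 69 = 9c ⊕ 69 = f5
byte 2: (3a ⊕ 38) ⊕ 6e = 02 ⊕ 6e = 6c
byte 3: (ee ⊕ c6) ⊕ 67 = 28 ⊕ 67 = 4f
byte 4: (66 ⊕ 5b) ⊕ 20 = 3d ⊕ 20 = 1d
byte 5: (ef ⊕ 74) ⊕ 2d = 9b ⊕ 2d = b6
byte 6: (4a ⊕ 63) ⊕ 63 = 29 ⊕ 63 = 4a
byte 7: (e9 ⊕ 07) ⊕ 20 = ee ⊕ 20 = ce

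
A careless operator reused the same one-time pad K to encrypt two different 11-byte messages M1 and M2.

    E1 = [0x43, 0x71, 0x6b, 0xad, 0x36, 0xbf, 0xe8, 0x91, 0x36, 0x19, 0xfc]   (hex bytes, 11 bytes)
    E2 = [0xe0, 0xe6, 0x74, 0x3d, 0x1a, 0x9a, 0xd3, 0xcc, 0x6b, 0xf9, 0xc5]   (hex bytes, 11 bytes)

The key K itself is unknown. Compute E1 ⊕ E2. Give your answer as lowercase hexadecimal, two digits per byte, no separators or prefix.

a3971f902c253b5d5de039

E1 ⊕ E2 = (M1 ⊕ K) ⊕ (M2 ⊕ K) = M1 ⊕ M2 — the shared key cancels under XOR.
byte 0: 43 ⊕ e0 = a3
byte 1: 71 ⊕ e6 = 97
byte 2: 6b ⊕ 74 = 1f
byte 3: ad ⊕ 3d = 90
byte 4: 36 ⊕ 1a = 2c
byte 5: bf ⊕ 9a = 25
byte 6: e8 ⊕ d3 = 3b
byte 7: 91 ⊕ cc = 5d
byte 8: 36 ⊕ 6b = 5d
byte 9: 19 ⊕ f9 = e0
byte 10: fc ⊕ c5 = 39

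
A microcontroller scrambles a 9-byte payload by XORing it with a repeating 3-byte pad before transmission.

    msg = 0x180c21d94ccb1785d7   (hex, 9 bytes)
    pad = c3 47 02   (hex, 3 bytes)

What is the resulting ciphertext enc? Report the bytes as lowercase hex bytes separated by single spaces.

The 3-byte key repeats, so the effective keystream is c3 47 02 c3 47 02 c3 47 02.
byte 0: 18 xor c3 = db
byte 1: 0c xor 47 = 4b
byte 2: 21 xor 02 = 23
byte 3: d9 xor c3 = 1a
byte 4: 4c xor 47 = 0b
byte 5: cb xor 02 = c9
byte 6: 17 xor c3 = d4
byte 7: 85 xor 47 = c2
byte 8: d7 xor 02 = d5

db 4b 23 1a 0b c9 d4 c2 d5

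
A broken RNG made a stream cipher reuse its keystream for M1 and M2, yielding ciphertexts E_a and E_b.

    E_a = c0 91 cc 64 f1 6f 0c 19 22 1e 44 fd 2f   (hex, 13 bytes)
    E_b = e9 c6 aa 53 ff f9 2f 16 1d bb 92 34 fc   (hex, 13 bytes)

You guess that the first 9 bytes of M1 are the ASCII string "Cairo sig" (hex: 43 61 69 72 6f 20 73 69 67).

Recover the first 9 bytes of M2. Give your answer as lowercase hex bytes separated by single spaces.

First, E_a ⊕ E_b = (M1 ⊕ K) ⊕ (M2 ⊕ K) = M1 ⊕ M2, so the key drops out. Then M2 = (M1 ⊕ M2) ⊕ M1 over the first 9 bytes.
byte 0: (c0 ^ e9) ^ 43 = 29 ^ 43 = 6a
byte 1: (91 ^ c6) ^ 61 = 57 ^ 61 = 36
byte 2: (cc ^ aa) ^ 69 = 66 ^ 69 = 0f
byte 3: (64 ^ 53) ^ 72 = 37 ^ 72 = 45
byte 4: (f1 ^ ff) ^ 6f = 0e ^ 6f = 61
byte 5: (6f ^ f9) ^ 20 = 96 ^ 20 = b6
byte 6: (0c ^ 2f) ^ 73 = 23 ^ 73 = 50
byte 7: (19 ^ 16) ^ 69 = 0f ^ 69 = 66
byte 8: (22 ^ 1d) ^ 67 = 3f ^ 67 = 58

6a 36 0f 45 61 b6 50 66 58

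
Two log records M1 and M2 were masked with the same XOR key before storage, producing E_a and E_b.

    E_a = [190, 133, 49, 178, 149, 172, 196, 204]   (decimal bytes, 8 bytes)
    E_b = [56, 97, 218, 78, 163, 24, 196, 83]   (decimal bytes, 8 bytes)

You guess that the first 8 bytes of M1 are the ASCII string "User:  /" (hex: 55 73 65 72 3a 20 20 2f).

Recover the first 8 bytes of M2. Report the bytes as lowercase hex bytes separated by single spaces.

d3 97 8e 8e 0c 94 20 b0

First, E_a ⊕ E_b = (M1 ⊕ K) ⊕ (M2 ⊕ K) = M1 ⊕ M2, so the key drops out. Then M2 = (M1 ⊕ M2) ⊕ M1 over the first 8 bytes.
byte 0: (be xor 38) xor 55 = 86 xor 55 = d3
byte 1: (85 xor 61) xor 73 = e4 xor 73 = 97
byte 2: (31 xor da) xor 65 = eb xor 65 = 8e
byte 3: (b2 xor 4e) xor 72 = fc xor 72 = 8e
byte 4: (95 xor a3) xor 3a = 36 xor 3a = 0c
byte 5: (ac xor 18) xor 20 = b4 xor 20 = 94
byte 6: (c4 xor c4) xor 20 = 00 xor 20 = 20
byte 7: (cc xor 53) xor 2f = 9f xor 2f = b0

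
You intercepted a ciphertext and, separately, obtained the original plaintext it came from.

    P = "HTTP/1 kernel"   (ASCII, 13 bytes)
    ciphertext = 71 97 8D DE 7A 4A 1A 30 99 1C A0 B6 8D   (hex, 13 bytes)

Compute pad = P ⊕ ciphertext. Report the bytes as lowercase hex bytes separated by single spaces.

39 c3 d9 8e 55 7b 3a 5b fc 6e ce d3 e1

Since ciphertext = P ⊕ pad, XORing both sides with P gives pad = P ⊕ ciphertext.
48 ⊕ 71 = 39
54 ⊕ 97 = c3
54 ⊕ 8d = d9
50 ⊕ de = 8e
2f ⊕ 7a = 55
31 ⊕ 4a = 7b
20 ⊕ 1a = 3a
6b ⊕ 30 = 5b
65 ⊕ 99 = fc
72 ⊕ 1c = 6e
6e ⊕ a0 = ce
65 ⊕ b6 = d3
6c ⊕ 8d = e1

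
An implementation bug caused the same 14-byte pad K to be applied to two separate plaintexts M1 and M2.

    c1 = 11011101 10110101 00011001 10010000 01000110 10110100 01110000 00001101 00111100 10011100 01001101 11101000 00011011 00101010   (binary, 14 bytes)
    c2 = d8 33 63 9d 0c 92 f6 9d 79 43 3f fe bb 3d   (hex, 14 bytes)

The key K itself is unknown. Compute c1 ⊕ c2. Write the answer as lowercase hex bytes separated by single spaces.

05 86 7a 0d 4a 26 86 90 45 df 72 16 a0 17

c1 ⊕ c2 = (M1 ⊕ K) ⊕ (M2 ⊕ K) = M1 ⊕ M2 — the shared key cancels under XOR.
byte 0: dd ⊕ d8 = 05
byte 1: b5 ⊕ 33 = 86
byte 2: 19 ⊕ 63 = 7a
byte 3: 90 ⊕ 9d = 0d
byte 4: 46 ⊕ 0c = 4a
byte 5: b4 ⊕ 92 = 26
byte 6: 70 ⊕ f6 = 86
byte 7: 0d ⊕ 9d = 90
byte 8: 3c ⊕ 79 = 45
byte 9: 9c ⊕ 43 = df
byte 10: 4d ⊕ 3f = 72
byte 11: e8 ⊕ fe = 16
byte 12: 1b ⊕ bb = a0
byte 13: 2a ⊕ 3d = 17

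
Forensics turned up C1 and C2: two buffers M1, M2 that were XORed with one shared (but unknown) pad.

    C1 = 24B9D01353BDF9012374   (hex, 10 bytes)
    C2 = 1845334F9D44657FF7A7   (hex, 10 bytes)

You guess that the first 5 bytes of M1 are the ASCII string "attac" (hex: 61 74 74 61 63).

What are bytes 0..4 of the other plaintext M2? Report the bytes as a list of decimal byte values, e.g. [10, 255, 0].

[93, 136, 151, 61, 173]

First, C1 ⊕ C2 = (M1 ⊕ K) ⊕ (M2 ⊕ K) = M1 ⊕ M2, so the key drops out. Then M2 = (M1 ⊕ M2) ⊕ M1 over the first 5 bytes.
byte 0: (24 ⊕ 18) ⊕ 61 = 3c ⊕ 61 = 5d
byte 1: (b9 ⊕ 45) ⊕ 74 = fc ⊕ 74 = 88
byte 2: (d0 ⊕ 33) ⊕ 74 = e3 ⊕ 74 = 97
byte 3: (13 ⊕ 4f) ⊕ 61 = 5c ⊕ 61 = 3d
byte 4: (53 ⊕ 9d) ⊕ 63 = ce ⊕ 63 = ad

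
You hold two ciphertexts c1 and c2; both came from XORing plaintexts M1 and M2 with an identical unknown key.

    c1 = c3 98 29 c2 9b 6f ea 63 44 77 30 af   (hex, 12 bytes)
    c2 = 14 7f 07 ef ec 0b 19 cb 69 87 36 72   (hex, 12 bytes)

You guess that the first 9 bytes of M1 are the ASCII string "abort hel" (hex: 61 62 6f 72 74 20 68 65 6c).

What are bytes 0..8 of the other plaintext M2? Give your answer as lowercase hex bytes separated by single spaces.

b6 85 41 5f 03 44 9b cd 41

First, c1 ⊕ c2 = (M1 ⊕ K) ⊕ (M2 ⊕ K) = M1 ⊕ M2, so the key drops out. Then M2 = (M1 ⊕ M2) ⊕ M1 over the first 9 bytes.
byte 0: (c3 ⊕ 14) ⊕ 61 = d7 ⊕ 61 = b6
byte 1: (98 ⊕ 7f) ⊕ 62 = e7 ⊕ 62 = 85
byte 2: (29 ⊕ 07) ⊕ 6f = 2e ⊕ 6f = 41
byte 3: (c2 ⊕ ef) ⊕ 72 = 2d ⊕ 72 = 5f
byte 4: (9b ⊕ ec) ⊕ 74 = 77 ⊕ 74 = 03
byte 5: (6f ⊕ 0b) ⊕ 20 = 64 ⊕ 20 = 44
byte 6: (ea ⊕ 19) ⊕ 68 = f3 ⊕ 68 = 9b
byte 7: (63 ⊕ cb) ⊕ 65 = a8 ⊕ 65 = cd
byte 8: (44 ⊕ 69) ⊕ 6c = 2d ⊕ 6c = 41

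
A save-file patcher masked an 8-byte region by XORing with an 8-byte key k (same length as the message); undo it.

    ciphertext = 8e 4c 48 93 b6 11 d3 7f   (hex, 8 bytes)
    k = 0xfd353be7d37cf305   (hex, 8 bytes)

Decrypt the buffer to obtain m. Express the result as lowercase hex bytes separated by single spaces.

73 79 73 74 65 6d 20 7a

XOR is its own inverse, so applying the key byte-wise gives the result directly.
byte 0: 8e xor fd = 73
byte 1: 4c xor 35 = 79
byte 2: 48 xor 3b = 73
byte 3: 93 xor e7 = 74
byte 4: b6 xor d3 = 65
byte 5: 11 xor 7c = 6d
byte 6: d3 xor f3 = 20
byte 7: 7f xor 05 = 7a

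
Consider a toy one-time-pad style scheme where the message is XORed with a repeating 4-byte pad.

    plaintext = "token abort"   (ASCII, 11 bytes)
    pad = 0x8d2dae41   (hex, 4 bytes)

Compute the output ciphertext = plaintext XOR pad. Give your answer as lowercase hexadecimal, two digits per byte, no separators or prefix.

The 4-byte key repeats, so the effective keystream is 8d 2d ae 41 8d 2d ae 41 8d 2d ae.
byte 0: 74 ^ 8d = f9
byte 1: 6f ^ 2d = 42
byte 2: 6b ^ ae = c5
byte 3: 65 ^ 41 = 24
byte 4: 6e ^ 8d = e3
byte 5: 20 ^ 2d = 0d
byte 6: 61 ^ ae = cf
byte 7: 62 ^ 41 = 23
byte 8: 6f ^ 8d = e2
byte 9: 72 ^ 2d = 5f
byte 10: 74 ^ ae = da

f942c524e30dcf23e25fda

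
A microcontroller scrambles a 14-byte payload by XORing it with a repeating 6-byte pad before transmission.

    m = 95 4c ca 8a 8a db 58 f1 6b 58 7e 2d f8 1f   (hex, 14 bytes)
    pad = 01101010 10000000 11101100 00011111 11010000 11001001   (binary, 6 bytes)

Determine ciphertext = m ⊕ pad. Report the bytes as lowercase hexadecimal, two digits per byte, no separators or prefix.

ffcc26955a1232718747aee4929f

The 6-byte key repeats, so the effective keystream is 6a 80 ec 1f d0 c9 6a 80 ec 1f d0 c9 6a 80.
byte 0: 95 xor 6a = ff
byte 1: 4c xor 80 = cc
byte 2: ca xor ec = 26
byte 3: 8a xor 1f = 95
byte 4: 8a xor d0 = 5a
byte 5: db xor c9 = 12
byte 6: 58 xor 6a = 32
byte 7: f1 xor 80 = 71
byte 8: 6b xor ec = 87
byte 9: 58 xor 1f = 47
byte 10: 7e xor d0 = ae
byte 11: 2d xor c9 = e4
byte 12: f8 xor 6a = 92
byte 13: 1f xor 80 = 9f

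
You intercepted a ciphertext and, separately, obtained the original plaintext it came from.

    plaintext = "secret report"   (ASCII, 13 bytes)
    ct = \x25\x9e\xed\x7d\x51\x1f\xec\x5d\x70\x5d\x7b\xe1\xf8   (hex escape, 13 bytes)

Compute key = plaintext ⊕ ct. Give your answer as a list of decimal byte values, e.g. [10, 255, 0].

[86, 251, 142, 15, 52, 107, 204, 47, 21, 45, 20, 147, 140]

Since ct = plaintext ⊕ key, XORing both sides with plaintext gives key = plaintext ⊕ ct.
byte 0: 73 XOR 25 = 56
byte 1: 65 XOR 9e = fb
byte 2: 63 XOR ed = 8e
byte 3: 72 XOR 7d = 0f
byte 4: 65 XOR 51 = 34
byte 5: 74 XOR 1f = 6b
byte 6: 20 XOR ec = cc
byte 7: 72 XOR 5d = 2f
byte 8: 65 XOR 70 = 15
byte 9: 70 XOR 5d = 2d
byte 10: 6f XOR 7b = 14
byte 11: 72 XOR e1 = 93
byte 12: 74 XOR f8 = 8c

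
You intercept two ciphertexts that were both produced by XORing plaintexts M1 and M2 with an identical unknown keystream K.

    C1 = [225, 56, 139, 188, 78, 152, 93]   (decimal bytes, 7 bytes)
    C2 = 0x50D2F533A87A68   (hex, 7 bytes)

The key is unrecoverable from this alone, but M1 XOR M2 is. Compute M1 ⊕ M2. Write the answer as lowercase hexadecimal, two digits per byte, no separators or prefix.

b1ea7e8fe6e235

C1 ⊕ C2 = (M1 ⊕ K) ⊕ (M2 ⊕ K) = M1 ⊕ M2 — the shared key cancels under XOR.
e1 xor 50 = b1
38 xor d2 = ea
8b xor f5 = 7e
bc xor 33 = 8f
4e xor a8 = e6
98 xor 7a = e2
5d xor 68 = 35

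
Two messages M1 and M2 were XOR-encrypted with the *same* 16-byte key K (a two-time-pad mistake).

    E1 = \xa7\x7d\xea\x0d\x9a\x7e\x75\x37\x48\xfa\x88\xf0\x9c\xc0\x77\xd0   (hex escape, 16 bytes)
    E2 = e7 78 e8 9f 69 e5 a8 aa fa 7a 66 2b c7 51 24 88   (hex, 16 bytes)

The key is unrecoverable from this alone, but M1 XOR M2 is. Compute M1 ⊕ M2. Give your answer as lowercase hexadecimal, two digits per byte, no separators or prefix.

40050292f39bdd9db280eedb5b915358

E1 ⊕ E2 = (M1 ⊕ K) ⊕ (M2 ⊕ K) = M1 ⊕ M2 — the shared key cancels under XOR.
a7 ^ e7 = 40
7d ^ 78 = 05
ea ^ e8 = 02
0d ^ 9f = 92
9a ^ 69 = f3
7e ^ e5 = 9b
75 ^ a8 = dd
37 ^ aa = 9d
48 ^ fa = b2
fa ^ 7a = 80
88 ^ 66 = ee
f0 ^ 2b = db
9c ^ c7 = 5b
c0 ^ 51 = 91
77 ^ 24 = 53
d0 ^ 88 = 58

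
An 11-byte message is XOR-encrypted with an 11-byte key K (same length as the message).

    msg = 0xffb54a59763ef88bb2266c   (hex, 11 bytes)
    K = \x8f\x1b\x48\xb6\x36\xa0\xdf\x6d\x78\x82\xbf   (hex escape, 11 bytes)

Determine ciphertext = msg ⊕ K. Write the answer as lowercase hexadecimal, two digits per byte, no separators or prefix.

XOR is its own inverse, so applying the key byte-wise gives the result directly.
byte 0: 255 ^ 143 = 112
byte 1: 181 ^  27 = 174
byte 2:  74 ^  72 =   2
byte 3:  89 ^ 182 = 239
byte 4: 118 ^  54 =  64
byte 5:  62 ^ 160 = 158
byte 6: 248 ^ 223 =  39
byte 7: 139 ^ 109 = 230
byte 8: 178 ^ 120 = 202
byte 9:  38 ^ 130 = 164
byte 10: 108 ^ 191 = 211

70ae02ef409e27e6caa4d3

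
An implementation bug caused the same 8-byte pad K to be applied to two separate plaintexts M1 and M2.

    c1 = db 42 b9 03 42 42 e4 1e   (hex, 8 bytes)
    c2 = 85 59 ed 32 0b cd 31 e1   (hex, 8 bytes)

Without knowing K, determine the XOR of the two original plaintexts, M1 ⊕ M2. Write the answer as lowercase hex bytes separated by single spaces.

5e 1b 54 31 49 8f d5 ff

c1 ⊕ c2 = (M1 ⊕ K) ⊕ (M2 ⊕ K) = M1 ⊕ M2 — the shared key cancels under XOR.
byte 0: db ^ 85 = 5e
byte 1: 42 ^ 59 = 1b
byte 2: b9 ^ ed = 54
byte 3: 03 ^ 32 = 31
byte 4: 42 ^ 0b = 49
byte 5: 42 ^ cd = 8f
byte 6: e4 ^ 31 = d5
byte 7: 1e ^ e1 = ff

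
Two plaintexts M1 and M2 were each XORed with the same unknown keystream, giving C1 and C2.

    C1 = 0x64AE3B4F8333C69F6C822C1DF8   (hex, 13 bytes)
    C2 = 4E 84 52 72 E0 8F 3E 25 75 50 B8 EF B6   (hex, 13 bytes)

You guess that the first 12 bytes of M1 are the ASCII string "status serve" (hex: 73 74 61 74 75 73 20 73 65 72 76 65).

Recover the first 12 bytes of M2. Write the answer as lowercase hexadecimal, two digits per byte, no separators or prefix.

595e084916cfd8c97ca0e297

First, C1 ⊕ C2 = (M1 ⊕ K) ⊕ (M2 ⊕ K) = M1 ⊕ M2, so the key drops out. Then M2 = (M1 ⊕ M2) ⊕ M1 over the first 12 bytes.
byte 0: (64 XOR 4e) XOR 73 = 2a XOR 73 = 59
byte 1: (ae XOR 84) XOR 74 = 2a XOR 74 = 5e
byte 2: (3b XOR 52) XOR 61 = 69 XOR 61 = 08
byte 3: (4f XOR 72) XOR 74 = 3d XOR 74 = 49
byte 4: (83 XOR e0) XOR 75 = 63 XOR 75 = 16
byte 5: (33 XOR 8f) XOR 73 = bc XOR 73 = cf
byte 6: (c6 XOR 3e) XOR 20 = f8 XOR 20 = d8
byte 7: (9f XOR 25) XOR 73 = ba XOR 73 = c9
byte 8: (6c XOR 75) XOR 65 = 19 XOR 65 = 7c
byte 9: (82 XOR 50) XOR 72 = d2 XOR 72 = a0
byte 10: (2c XOR b8) XOR 76 = 94 XOR 76 = e2
byte 11: (1d XOR ef) XOR 65 = f2 XOR 65 = 97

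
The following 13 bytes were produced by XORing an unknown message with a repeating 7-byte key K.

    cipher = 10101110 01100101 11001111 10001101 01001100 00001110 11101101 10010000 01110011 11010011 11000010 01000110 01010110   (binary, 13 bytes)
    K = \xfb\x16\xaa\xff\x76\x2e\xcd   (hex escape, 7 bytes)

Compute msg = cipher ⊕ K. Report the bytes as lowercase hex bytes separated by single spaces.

55 73 65 72 3a 20 20 6b 65 79 3d 30 78

The 7-byte key repeats, so the effective keystream is fb 16 aa ff 76 2e cd fb 16 aa ff 76 2e.
byte 0: ae ^ fb = 55
byte 1: 65 ^ 16 = 73
byte 2: cf ^ aa = 65
byte 3: 8d ^ ff = 72
byte 4: 4c ^ 76 = 3a
byte 5: 0e ^ 2e = 20
byte 6: ed ^ cd = 20
byte 7: 90 ^ fb = 6b
byte 8: 73 ^ 16 = 65
byte 9: d3 ^ aa = 79
byte 10: c2 ^ ff = 3d
byte 11: 46 ^ 76 = 30
byte 12: 56 ^ 2e = 78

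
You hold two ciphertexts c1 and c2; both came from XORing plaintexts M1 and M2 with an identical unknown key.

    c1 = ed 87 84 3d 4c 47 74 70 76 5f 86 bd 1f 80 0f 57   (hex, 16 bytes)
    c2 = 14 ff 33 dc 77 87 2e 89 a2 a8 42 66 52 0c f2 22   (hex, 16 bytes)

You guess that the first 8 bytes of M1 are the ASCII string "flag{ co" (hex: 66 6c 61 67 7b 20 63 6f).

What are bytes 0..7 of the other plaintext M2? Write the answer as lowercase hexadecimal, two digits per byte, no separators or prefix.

First, c1 ⊕ c2 = (M1 ⊕ K) ⊕ (M2 ⊕ K) = M1 ⊕ M2, so the key drops out. Then M2 = (M1 ⊕ M2) ⊕ M1 over the first 8 bytes.
byte 0: (ed XOR 14) XOR 66 = f9 XOR 66 = 9f
byte 1: (87 XOR ff) XOR 6c = 78 XOR 6c = 14
byte 2: (84 XOR 33) XOR 61 = b7 XOR 61 = d6
byte 3: (3d XOR dc) XOR 67 = e1 XOR 67 = 86
byte 4: (4c XOR 77) XOR 7b = 3b XOR 7b = 40
byte 5: (47 XOR 87) XOR 20 = c0 XOR 20 = e0
byte 6: (74 XOR 2e) XOR 63 = 5a XOR 63 = 39
byte 7: (70 XOR 89) XOR 6f = f9 XOR 6f = 96

9f14d68640e03996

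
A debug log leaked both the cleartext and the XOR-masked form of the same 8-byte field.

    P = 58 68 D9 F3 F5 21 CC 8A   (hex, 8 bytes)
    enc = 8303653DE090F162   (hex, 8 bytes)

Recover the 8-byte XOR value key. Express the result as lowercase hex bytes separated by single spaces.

Since enc = P ⊕ key, XORing both sides with P gives key = P ⊕ enc.
58 ^ 83 = db
68 ^ 03 = 6b
d9 ^ 65 = bc
f3 ^ 3d = ce
f5 ^ e0 = 15
21 ^ 90 = b1
cc ^ f1 = 3d
8a ^ 62 = e8

db 6b bc ce 15 b1 3d e8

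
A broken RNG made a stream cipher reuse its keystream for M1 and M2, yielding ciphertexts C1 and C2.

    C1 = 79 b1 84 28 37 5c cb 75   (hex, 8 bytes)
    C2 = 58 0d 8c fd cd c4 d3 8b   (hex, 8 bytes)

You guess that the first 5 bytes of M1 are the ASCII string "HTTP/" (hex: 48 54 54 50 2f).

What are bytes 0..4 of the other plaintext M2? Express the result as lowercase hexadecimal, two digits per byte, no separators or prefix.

69e85c85d5

First, C1 ⊕ C2 = (M1 ⊕ K) ⊕ (M2 ⊕ K) = M1 ⊕ M2, so the key drops out. Then M2 = (M1 ⊕ M2) ⊕ M1 over the first 5 bytes.
byte 0: (79 ⊕ 58) ⊕ 48 = 21 ⊕ 48 = 69
byte 1: (b1 ⊕ 0d) ⊕ 54 = bc ⊕ 54 = e8
byte 2: (84 ⊕ 8c) ⊕ 54 = 08 ⊕ 54 = 5c
byte 3: (28 ⊕ fd) ⊕ 50 = d5 ⊕ 50 = 85
byte 4: (37 ⊕ cd) ⊕ 2f = fa ⊕ 2f = d5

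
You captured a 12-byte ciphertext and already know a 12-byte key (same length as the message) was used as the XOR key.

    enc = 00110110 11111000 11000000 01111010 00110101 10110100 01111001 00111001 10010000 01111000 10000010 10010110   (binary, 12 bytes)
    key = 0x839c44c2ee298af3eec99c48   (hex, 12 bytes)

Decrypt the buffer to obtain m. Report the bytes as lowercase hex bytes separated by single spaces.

byte 0:  54 ^ 131 = 181
byte 1: 248 ^ 156 = 100
byte 2: 192 ^  68 = 132
byte 3: 122 ^ 194 = 184
byte 4:  53 ^ 238 = 219
byte 5: 180 ^  41 = 157
byte 6: 121 ^ 138 = 243
byte 7:  57 ^ 243 = 202
byte 8: 144 ^ 238 = 126
byte 9: 120 ^ 201 = 177
byte 10: 130 ^ 156 =  30
byte 11: 150 ^  72 = 222

b5 64 84 b8 db 9d f3 ca 7e b1 1e de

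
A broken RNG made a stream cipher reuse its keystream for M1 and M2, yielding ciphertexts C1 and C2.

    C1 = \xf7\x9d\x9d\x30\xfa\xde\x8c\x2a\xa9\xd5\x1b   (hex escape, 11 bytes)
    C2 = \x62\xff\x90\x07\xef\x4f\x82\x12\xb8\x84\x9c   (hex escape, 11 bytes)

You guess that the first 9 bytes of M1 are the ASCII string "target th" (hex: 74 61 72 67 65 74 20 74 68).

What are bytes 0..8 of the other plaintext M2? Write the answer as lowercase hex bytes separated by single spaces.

First, C1 ⊕ C2 = (M1 ⊕ K) ⊕ (M2 ⊕ K) = M1 ⊕ M2, so the key drops out. Then M2 = (M1 ⊕ M2) ⊕ M1 over the first 9 bytes.
byte 0: (f7 ^ 62) ^ 74 = 95 ^ 74 = e1
byte 1: (9d ^ ff) ^ 61 = 62 ^ 61 = 03
byte 2: (9d ^ 90) ^ 72 = 0d ^ 72 = 7f
byte 3: (30 ^ 07) ^ 67 = 37 ^ 67 = 50
byte 4: (fa ^ ef) ^ 65 = 15 ^ 65 = 70
byte 5: (de ^ 4f) ^ 74 = 91 ^ 74 = e5
byte 6: (8c ^ 82) ^ 20 = 0e ^ 20 = 2e
byte 7: (2a ^ 12) ^ 74 = 38 ^ 74 = 4c
byte 8: (a9 ^ b8) ^ 68 = 11 ^ 68 = 79

e1 03 7f 50 70 e5 2e 4c 79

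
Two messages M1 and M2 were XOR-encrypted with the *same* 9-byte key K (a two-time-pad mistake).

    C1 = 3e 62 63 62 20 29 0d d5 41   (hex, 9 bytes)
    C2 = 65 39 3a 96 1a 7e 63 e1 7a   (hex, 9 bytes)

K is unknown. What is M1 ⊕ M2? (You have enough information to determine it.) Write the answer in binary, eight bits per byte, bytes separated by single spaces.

C1 ⊕ C2 = (M1 ⊕ K) ⊕ (M2 ⊕ K) = M1 ⊕ M2 — the shared key cancels under XOR.
 62 ^ 101 =  91
 98 ^  57 =  91
 99 ^  58 =  89
 98 ^ 150 = 244
 32 ^  26 =  58
 41 ^ 126 =  87
 13 ^  99 = 110
213 ^ 225 =  52
 65 ^ 122 =  59

01011011 01011011 01011001 11110100 00111010 01010111 01101110 00110100 00111011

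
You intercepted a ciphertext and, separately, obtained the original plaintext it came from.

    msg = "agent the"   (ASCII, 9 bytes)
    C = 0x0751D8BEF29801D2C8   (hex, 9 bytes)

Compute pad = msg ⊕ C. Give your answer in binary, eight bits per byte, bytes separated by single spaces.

Since C = msg ⊕ pad, XORing both sides with msg gives pad = msg ⊕ C.
61 ^ 07 = 66
67 ^ 51 = 36
65 ^ d8 = bd
6e ^ be = d0
74 ^ f2 = 86
20 ^ 98 = b8
74 ^ 01 = 75
68 ^ d2 = ba
65 ^ c8 = ad

01100110 00110110 10111101 11010000 10000110 10111000 01110101 10111010 10101101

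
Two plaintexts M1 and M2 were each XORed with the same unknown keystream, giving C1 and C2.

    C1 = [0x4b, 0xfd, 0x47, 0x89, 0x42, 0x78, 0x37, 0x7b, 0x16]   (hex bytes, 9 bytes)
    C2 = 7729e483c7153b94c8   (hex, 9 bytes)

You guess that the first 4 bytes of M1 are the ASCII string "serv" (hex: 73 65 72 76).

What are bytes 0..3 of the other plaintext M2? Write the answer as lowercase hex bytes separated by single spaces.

4f b1 d1 7c

First, C1 ⊕ C2 = (M1 ⊕ K) ⊕ (M2 ⊕ K) = M1 ⊕ M2, so the key drops out. Then M2 = (M1 ⊕ M2) ⊕ M1 over the first 4 bytes.
byte 0: (4b XOR 77) XOR 73 = 3c XOR 73 = 4f
byte 1: (fd XOR 29) XOR 65 = d4 XOR 65 = b1
byte 2: (47 XOR e4) XOR 72 = a3 XOR 72 = d1
byte 3: (89 XOR 83) XOR 76 = 0a XOR 76 = 7c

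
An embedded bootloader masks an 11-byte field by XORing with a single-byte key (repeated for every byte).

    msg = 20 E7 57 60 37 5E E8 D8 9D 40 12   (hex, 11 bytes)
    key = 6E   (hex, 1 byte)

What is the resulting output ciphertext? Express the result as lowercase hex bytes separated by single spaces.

The 1-byte key repeats, so the effective keystream is 6e 6e 6e 6e 6e 6e 6e 6e 6e 6e 6e.
byte 0: 20 ^ 6e = 4e
byte 1: e7 ^ 6e = 89
byte 2: 57 ^ 6e = 39
byte 3: 60 ^ 6e = 0e
byte 4: 37 ^ 6e = 59
byte 5: 5e ^ 6e = 30
byte 6: e8 ^ 6e = 86
byte 7: d8 ^ 6e = b6
byte 8: 9d ^ 6e = f3
byte 9: 40 ^ 6e = 2e
byte 10: 12 ^ 6e = 7c

4e 89 39 0e 59 30 86 b6 f3 2e 7c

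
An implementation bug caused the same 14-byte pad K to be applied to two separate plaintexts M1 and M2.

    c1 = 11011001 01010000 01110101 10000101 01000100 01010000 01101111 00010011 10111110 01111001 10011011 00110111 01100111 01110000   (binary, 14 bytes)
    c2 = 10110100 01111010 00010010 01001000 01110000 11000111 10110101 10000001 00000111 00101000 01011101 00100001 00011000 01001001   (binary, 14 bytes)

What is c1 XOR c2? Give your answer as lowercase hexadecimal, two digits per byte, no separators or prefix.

c1 ⊕ c2 = (M1 ⊕ K) ⊕ (M2 ⊕ K) = M1 ⊕ M2 — the shared key cancels under XOR.
byte 0: 217 XOR 180 = 109
byte 1:  80 XOR 122 =  42
byte 2: 117 XOR  18 = 103
byte 3: 133 XOR  72 = 205
byte 4:  68 XOR 112 =  52
byte 5:  80 XOR 199 = 151
byte 6: 111 XOR 181 = 218
byte 7:  19 XOR 129 = 146
byte 8: 190 XOR   7 = 185
byte 9: 121 XOR  40 =  81
byte 10: 155 XOR  93 = 198
byte 11:  55 XOR  33 =  22
byte 12: 103 XOR  24 = 127
byte 13: 112 XOR  73 =  57

6d2a67cd3497da92b951c6167f39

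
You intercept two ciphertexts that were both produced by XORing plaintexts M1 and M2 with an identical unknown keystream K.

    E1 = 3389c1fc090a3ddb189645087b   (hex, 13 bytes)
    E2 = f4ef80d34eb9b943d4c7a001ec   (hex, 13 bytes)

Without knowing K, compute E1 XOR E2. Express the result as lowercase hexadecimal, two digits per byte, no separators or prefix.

E1 ⊕ E2 = (M1 ⊕ K) ⊕ (M2 ⊕ K) = M1 ⊕ M2 — the shared key cancels under XOR.
byte 0: 33 ^ f4 = c7
byte 1: 89 ^ ef = 66
byte 2: c1 ^ 80 = 41
byte 3: fc ^ d3 = 2f
byte 4: 09 ^ 4e = 47
byte 5: 0a ^ b9 = b3
byte 6: 3d ^ b9 = 84
byte 7: db ^ 43 = 98
byte 8: 18 ^ d4 = cc
byte 9: 96 ^ c7 = 51
byte 10: 45 ^ a0 = e5
byte 11: 08 ^ 01 = 09
byte 12: 7b ^ ec = 97

c766412f47b38498cc51e50997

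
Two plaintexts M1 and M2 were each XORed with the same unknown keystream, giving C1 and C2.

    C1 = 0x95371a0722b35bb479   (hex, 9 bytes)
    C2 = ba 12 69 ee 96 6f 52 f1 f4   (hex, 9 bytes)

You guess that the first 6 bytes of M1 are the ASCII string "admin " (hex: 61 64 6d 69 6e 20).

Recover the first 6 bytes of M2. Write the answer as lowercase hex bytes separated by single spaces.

4e 41 1e 80 da fc

First, C1 ⊕ C2 = (M1 ⊕ K) ⊕ (M2 ⊕ K) = M1 ⊕ M2, so the key drops out. Then M2 = (M1 ⊕ M2) ⊕ M1 over the first 6 bytes.
byte 0: (95 ⊕ ba) ⊕ 61 = 2f ⊕ 61 = 4e
byte 1: (37 ⊕ 12) ⊕ 64 = 25 ⊕ 64 = 41
byte 2: (1a ⊕ 69) ⊕ 6d = 73 ⊕ 6d = 1e
byte 3: (07 ⊕ ee) ⊕ 69 = e9 ⊕ 69 = 80
byte 4: (22 ⊕ 96) ⊕ 6e = b4 ⊕ 6e = da
byte 5: (b3 ⊕ 6f) ⊕ 20 = dc ⊕ 20 = fc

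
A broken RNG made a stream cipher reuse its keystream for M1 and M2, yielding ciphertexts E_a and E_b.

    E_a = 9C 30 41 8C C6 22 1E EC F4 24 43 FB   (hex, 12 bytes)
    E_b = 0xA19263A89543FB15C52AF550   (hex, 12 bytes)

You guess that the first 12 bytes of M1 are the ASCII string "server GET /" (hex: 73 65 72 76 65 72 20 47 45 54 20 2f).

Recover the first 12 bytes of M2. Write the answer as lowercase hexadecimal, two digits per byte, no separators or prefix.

First, E_a ⊕ E_b = (M1 ⊕ K) ⊕ (M2 ⊕ K) = M1 ⊕ M2, so the key drops out. Then M2 = (M1 ⊕ M2) ⊕ M1 over the first 12 bytes.
byte 0: (9c ⊕ a1) ⊕ 73 = 3d ⊕ 73 = 4e
byte 1: (30 ⊕ 92) ⊕ 65 = a2 ⊕ 65 = c7
byte 2: (41 ⊕ 63) ⊕ 72 = 22 ⊕ 72 = 50
byte 3: (8c ⊕ a8) ⊕ 76 = 24 ⊕ 76 = 52
byte 4: (c6 ⊕ 95) ⊕ 65 = 53 ⊕ 65 = 36
byte 5: (22 ⊕ 43) ⊕ 72 = 61 ⊕ 72 = 13
byte 6: (1e ⊕ fb) ⊕ 20 = e5 ⊕ 20 = c5
byte 7: (ec ⊕ 15) ⊕ 47 = f9 ⊕ 47 = be
byte 8: (f4 ⊕ c5) ⊕ 45 = 31 ⊕ 45 = 74
byte 9: (24 ⊕ 2a) ⊕ 54 = 0e ⊕ 54 = 5a
byte 10: (43 ⊕ f5) ⊕ 20 = b6 ⊕ 20 = 96
byte 11: (fb ⊕ 50) ⊕ 2f = ab ⊕ 2f = 84

4ec750523613c5be745a9684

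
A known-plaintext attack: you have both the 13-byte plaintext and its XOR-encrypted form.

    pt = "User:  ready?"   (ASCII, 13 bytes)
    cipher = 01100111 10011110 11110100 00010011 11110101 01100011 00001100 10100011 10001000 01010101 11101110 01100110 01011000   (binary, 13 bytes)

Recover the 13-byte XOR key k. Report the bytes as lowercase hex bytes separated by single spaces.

Since cipher = pt ⊕ k, XORing both sides with pt gives k = pt ⊕ cipher.
55 ⊕ 67 = 32
73 ⊕ 9e = ed
65 ⊕ f4 = 91
72 ⊕ 13 = 61
3a ⊕ f5 = cf
20 ⊕ 63 = 43
20 ⊕ 0c = 2c
72 ⊕ a3 = d1
65 ⊕ 88 = ed
61 ⊕ 55 = 34
64 ⊕ ee = 8a
79 ⊕ 66 = 1f
3f ⊕ 58 = 67

32 ed 91 61 cf 43 2c d1 ed 34 8a 1f 67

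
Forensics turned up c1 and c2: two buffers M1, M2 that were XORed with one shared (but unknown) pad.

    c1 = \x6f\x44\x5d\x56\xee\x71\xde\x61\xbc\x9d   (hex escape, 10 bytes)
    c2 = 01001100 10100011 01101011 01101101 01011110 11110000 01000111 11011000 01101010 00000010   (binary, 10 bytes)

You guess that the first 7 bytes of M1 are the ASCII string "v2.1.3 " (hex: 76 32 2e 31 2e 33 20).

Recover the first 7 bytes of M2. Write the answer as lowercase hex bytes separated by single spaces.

First, c1 ⊕ c2 = (M1 ⊕ K) ⊕ (M2 ⊕ K) = M1 ⊕ M2, so the key drops out. Then M2 = (M1 ⊕ M2) ⊕ M1 over the first 7 bytes.
byte 0: (6f ⊕ 4c) ⊕ 76 = 23 ⊕ 76 = 55
byte 1: (44 ⊕ a3) ⊕ 32 = e7 ⊕ 32 = d5
byte 2: (5d ⊕ 6b) ⊕ 2e = 36 ⊕ 2e = 18
byte 3: (56 ⊕ 6d) ⊕ 31 = 3b ⊕ 31 = 0a
byte 4: (ee ⊕ 5e) ⊕ 2e = b0 ⊕ 2e = 9e
byte 5: (71 ⊕ f0) ⊕ 33 = 81 ⊕ 33 = b2
byte 6: (de ⊕ 47) ⊕ 20 = 99 ⊕ 20 = b9

55 d5 18 0a 9e b2 b9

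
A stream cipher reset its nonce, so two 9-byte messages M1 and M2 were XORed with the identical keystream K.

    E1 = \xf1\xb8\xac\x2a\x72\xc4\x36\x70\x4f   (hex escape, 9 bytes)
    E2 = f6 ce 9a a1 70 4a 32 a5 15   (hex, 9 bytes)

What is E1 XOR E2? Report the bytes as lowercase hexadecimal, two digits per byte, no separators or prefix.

E1 ⊕ E2 = (M1 ⊕ K) ⊕ (M2 ⊕ K) = M1 ⊕ M2 — the shared key cancels under XOR.
f1 ⊕ f6 = 07
b8 ⊕ ce = 76
ac ⊕ 9a = 36
2a ⊕ a1 = 8b
72 ⊕ 70 = 02
c4 ⊕ 4a = 8e
36 ⊕ 32 = 04
70 ⊕ a5 = d5
4f ⊕ 15 = 5a

0776368b028e04d55a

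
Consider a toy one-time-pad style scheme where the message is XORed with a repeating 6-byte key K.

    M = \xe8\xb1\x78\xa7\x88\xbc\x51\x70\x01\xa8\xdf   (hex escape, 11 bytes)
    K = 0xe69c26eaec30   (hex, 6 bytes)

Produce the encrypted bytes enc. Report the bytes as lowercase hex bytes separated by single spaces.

The 6-byte key repeats, so the effective keystream is e6 9c 26 ea ec 30 e6 9c 26 ea ec.
byte 0: e8 xor e6 = 0e
byte 1: b1 xor 9c = 2d
byte 2: 78 xor 26 = 5e
byte 3: a7 xor ea = 4d
byte 4: 88 xor ec = 64
byte 5: bc xor 30 = 8c
byte 6: 51 xor e6 = b7
byte 7: 70 xor 9c = ec
byte 8: 01 xor 26 = 27
byte 9: a8 xor ea = 42
byte 10: df xor ec = 33

0e 2d 5e 4d 64 8c b7 ec 27 42 33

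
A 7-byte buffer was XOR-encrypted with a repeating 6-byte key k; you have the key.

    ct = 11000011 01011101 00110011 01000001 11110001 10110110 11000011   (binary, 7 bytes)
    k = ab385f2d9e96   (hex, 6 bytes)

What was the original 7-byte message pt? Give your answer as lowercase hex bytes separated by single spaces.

The 6-byte key repeats, so the effective keystream is ab 38 5f 2d 9e 96 ab.
byte 0: 11000011 xor 10101011 = 01101000
byte 1: 01011101 xor 00111000 = 01100101
byte 2: 00110011 xor 01011111 = 01101100
byte 3: 01000001 xor 00101101 = 01101100
byte 4: 11110001 xor 10011110 = 01101111
byte 5: 10110110 xor 10010110 = 00100000
byte 6: 11000011 xor 10101011 = 01101000

68 65 6c 6c 6f 20 68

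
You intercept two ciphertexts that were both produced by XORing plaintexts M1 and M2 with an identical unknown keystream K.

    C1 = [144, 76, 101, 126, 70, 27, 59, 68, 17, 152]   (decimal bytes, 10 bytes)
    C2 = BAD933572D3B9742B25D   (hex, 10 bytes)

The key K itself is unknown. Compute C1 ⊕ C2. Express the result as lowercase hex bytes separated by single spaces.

C1 ⊕ C2 = (M1 ⊕ K) ⊕ (M2 ⊕ K) = M1 ⊕ M2 — the shared key cancels under XOR.
byte 0: 10010000 XOR 10111010 = 00101010
byte 1: 01001100 XOR 11011001 = 10010101
byte 2: 01100101 XOR 00110011 = 01010110
byte 3: 01111110 XOR 01010111 = 00101001
byte 4: 01000110 XOR 00101101 = 01101011
byte 5: 00011011 XOR 00111011 = 00100000
byte 6: 00111011 XOR 10010111 = 10101100
byte 7: 01000100 XOR 01000010 = 00000110
byte 8: 00010001 XOR 10110010 = 10100011
byte 9: 10011000 XOR 01011101 = 11000101

2a 95 56 29 6b 20 ac 06 a3 c5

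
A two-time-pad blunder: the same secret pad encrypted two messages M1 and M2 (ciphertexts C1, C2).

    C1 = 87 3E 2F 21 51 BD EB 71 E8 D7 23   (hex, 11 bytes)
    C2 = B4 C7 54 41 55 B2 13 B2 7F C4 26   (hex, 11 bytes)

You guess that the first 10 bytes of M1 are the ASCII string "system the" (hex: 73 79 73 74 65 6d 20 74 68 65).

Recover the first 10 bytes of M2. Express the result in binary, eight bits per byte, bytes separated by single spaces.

01000000 10000000 00001000 00010100 01100001 01100010 11011000 10110111 11111111 01110110

First, C1 ⊕ C2 = (M1 ⊕ K) ⊕ (M2 ⊕ K) = M1 ⊕ M2, so the key drops out. Then M2 = (M1 ⊕ M2) ⊕ M1 over the first 10 bytes.
byte 0: (87 xor b4) xor 73 = 33 xor 73 = 40
byte 1: (3e xor c7) xor 79 = f9 xor 79 = 80
byte 2: (2f xor 54) xor 73 = 7b xor 73 = 08
byte 3: (21 xor 41) xor 74 = 60 xor 74 = 14
byte 4: (51 xor 55) xor 65 = 04 xor 65 = 61
byte 5: (bd xor b2) xor 6d = 0f xor 6d = 62
byte 6: (eb xor 13) xor 20 = f8 xor 20 = d8
byte 7: (71 xor b2) xor 74 = c3 xor 74 = b7
byte 8: (e8 xor 7f) xor 68 = 97 xor 68 = ff
byte 9: (d7 xor c4) xor 65 = 13 xor 65 = 76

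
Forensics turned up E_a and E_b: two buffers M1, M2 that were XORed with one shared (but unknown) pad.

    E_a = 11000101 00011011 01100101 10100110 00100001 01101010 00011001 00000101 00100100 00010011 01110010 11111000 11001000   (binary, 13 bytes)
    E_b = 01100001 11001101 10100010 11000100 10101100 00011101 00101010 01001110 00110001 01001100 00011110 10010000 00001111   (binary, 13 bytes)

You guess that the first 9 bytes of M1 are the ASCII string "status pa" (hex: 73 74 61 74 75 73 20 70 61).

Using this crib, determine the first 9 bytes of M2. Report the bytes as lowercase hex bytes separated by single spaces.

d7 a2 a6 16 f8 04 13 3b 74

First, E_a ⊕ E_b = (M1 ⊕ K) ⊕ (M2 ⊕ K) = M1 ⊕ M2, so the key drops out. Then M2 = (M1 ⊕ M2) ⊕ M1 over the first 9 bytes.
byte 0: (c5 xor 61) xor 73 = a4 xor 73 = d7
byte 1: (1b xor cd) xor 74 = d6 xor 74 = a2
byte 2: (65 xor a2) xor 61 = c7 xor 61 = a6
byte 3: (a6 xor c4) xor 74 = 62 xor 74 = 16
byte 4: (21 xor ac) xor 75 = 8d xor 75 = f8
byte 5: (6a xor 1d) xor 73 = 77 xor 73 = 04
byte 6: (19 xor 2a) xor 20 = 33 xor 20 = 13
byte 7: (05 xor 4e) xor 70 = 4b xor 70 = 3b
byte 8: (24 xor 31) xor 61 = 15 xor 61 = 74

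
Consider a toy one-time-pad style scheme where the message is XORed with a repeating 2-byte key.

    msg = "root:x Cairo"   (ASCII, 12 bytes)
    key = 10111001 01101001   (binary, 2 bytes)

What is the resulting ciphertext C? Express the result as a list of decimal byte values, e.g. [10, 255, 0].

The 2-byte key repeats, so the effective keystream is b9 69 b9 69 b9 69 b9 69 b9 69 b9 69.
byte 0: 01110010 ^ 10111001 = 11001011
byte 1: 01101111 ^ 01101001 = 00000110
byte 2: 01101111 ^ 10111001 = 11010110
byte 3: 01110100 ^ 01101001 = 00011101
byte 4: 00111010 ^ 10111001 = 10000011
byte 5: 01111000 ^ 01101001 = 00010001
byte 6: 00100000 ^ 10111001 = 10011001
byte 7: 01000011 ^ 01101001 = 00101010
byte 8: 01100001 ^ 10111001 = 11011000
byte 9: 01101001 ^ 01101001 = 00000000
byte 10: 01110010 ^ 10111001 = 11001011
byte 11: 01101111 ^ 01101001 = 00000110

[203, 6, 214, 29, 131, 17, 153, 42, 216, 0, 203, 6]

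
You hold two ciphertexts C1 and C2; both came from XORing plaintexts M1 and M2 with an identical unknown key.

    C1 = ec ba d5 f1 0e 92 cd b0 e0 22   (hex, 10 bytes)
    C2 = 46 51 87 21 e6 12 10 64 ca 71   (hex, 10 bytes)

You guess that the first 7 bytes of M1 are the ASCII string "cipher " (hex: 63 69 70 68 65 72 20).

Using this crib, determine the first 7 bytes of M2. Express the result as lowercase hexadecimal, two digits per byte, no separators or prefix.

First, C1 ⊕ C2 = (M1 ⊕ K) ⊕ (M2 ⊕ K) = M1 ⊕ M2, so the key drops out. Then M2 = (M1 ⊕ M2) ⊕ M1 over the first 7 bytes.
byte 0: (ec ^ 46) ^ 63 = aa ^ 63 = c9
byte 1: (ba ^ 51) ^ 69 = eb ^ 69 = 82
byte 2: (d5 ^ 87) ^ 70 = 52 ^ 70 = 22
byte 3: (f1 ^ 21) ^ 68 = d0 ^ 68 = b8
byte 4: (0e ^ e6) ^ 65 = e8 ^ 65 = 8d
byte 5: (92 ^ 12) ^ 72 = 80 ^ 72 = f2
byte 6: (cd ^ 10) ^ 20 = dd ^ 20 = fd

c98222b88df2fd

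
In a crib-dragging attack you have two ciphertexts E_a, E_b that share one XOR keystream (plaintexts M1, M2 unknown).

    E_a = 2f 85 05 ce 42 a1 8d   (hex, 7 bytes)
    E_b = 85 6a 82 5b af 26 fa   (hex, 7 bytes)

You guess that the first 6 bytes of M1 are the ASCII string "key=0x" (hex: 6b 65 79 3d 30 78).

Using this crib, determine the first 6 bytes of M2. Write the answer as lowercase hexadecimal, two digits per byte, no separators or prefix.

c18afea8ddff

First, E_a ⊕ E_b = (M1 ⊕ K) ⊕ (M2 ⊕ K) = M1 ⊕ M2, so the key drops out. Then M2 = (M1 ⊕ M2) ⊕ M1 over the first 6 bytes.
byte 0: (2f ^ 85) ^ 6b = aa ^ 6b = c1
byte 1: (85 ^ 6a) ^ 65 = ef ^ 65 = 8a
byte 2: (05 ^ 82) ^ 79 = 87 ^ 79 = fe
byte 3: (ce ^ 5b) ^ 3d = 95 ^ 3d = a8
byte 4: (42 ^ af) ^ 30 = ed ^ 30 = dd
byte 5: (a1 ^ 26) ^ 78 = 87 ^ 78 = ff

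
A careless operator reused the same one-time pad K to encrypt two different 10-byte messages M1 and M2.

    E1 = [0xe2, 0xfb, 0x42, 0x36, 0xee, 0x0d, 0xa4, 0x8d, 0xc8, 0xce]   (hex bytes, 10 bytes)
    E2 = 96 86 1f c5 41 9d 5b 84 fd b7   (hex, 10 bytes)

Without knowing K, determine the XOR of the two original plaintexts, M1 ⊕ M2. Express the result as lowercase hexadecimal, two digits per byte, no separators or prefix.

747d5df3af90ff093579

E1 ⊕ E2 = (M1 ⊕ K) ⊕ (M2 ⊕ K) = M1 ⊕ M2 — the shared key cancels under XOR.
byte 0: e2 ⊕ 96 = 74
byte 1: fb ⊕ 86 = 7d
byte 2: 42 ⊕ 1f = 5d
byte 3: 36 ⊕ c5 = f3
byte 4: ee ⊕ 41 = af
byte 5: 0d ⊕ 9d = 90
byte 6: a4 ⊕ 5b = ff
byte 7: 8d ⊕ 84 = 09
byte 8: c8 ⊕ fd = 35
byte 9: ce ⊕ b7 = 79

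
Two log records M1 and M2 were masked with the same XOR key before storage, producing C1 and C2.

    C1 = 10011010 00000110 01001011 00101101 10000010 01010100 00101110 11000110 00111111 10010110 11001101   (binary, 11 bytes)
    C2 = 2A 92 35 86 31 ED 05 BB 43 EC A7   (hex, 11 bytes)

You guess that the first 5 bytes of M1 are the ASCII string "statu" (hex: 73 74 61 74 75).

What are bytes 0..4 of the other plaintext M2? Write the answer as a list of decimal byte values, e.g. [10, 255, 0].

First, C1 ⊕ C2 = (M1 ⊕ K) ⊕ (M2 ⊕ K) = M1 ⊕ M2, so the key drops out. Then M2 = (M1 ⊕ M2) ⊕ M1 over the first 5 bytes.
byte 0: (9a xor 2a) xor 73 = b0 xor 73 = c3
byte 1: (06 xor 92) xor 74 = 94 xor 74 = e0
byte 2: (4b xor 35) xor 61 = 7e xor 61 = 1f
byte 3: (2d xor 86) xor 74 = ab xor 74 = df
byte 4: (82 xor 31) xor 75 = b3 xor 75 = c6

[195, 224, 31, 223, 198]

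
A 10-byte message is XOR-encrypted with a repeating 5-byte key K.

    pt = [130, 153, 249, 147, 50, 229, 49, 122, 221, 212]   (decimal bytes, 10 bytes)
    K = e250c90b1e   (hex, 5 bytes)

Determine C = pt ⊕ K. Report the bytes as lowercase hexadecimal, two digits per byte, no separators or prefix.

60c930982c0761b3d6ca

The 5-byte key repeats, so the effective keystream is e2 50 c9 0b 1e e2 50 c9 0b 1e.
byte 0: 82 ⊕ e2 = 60
byte 1: 99 ⊕ 50 = c9
byte 2: f9 ⊕ c9 = 30
byte 3: 93 ⊕ 0b = 98
byte 4: 32 ⊕ 1e = 2c
byte 5: e5 ⊕ e2 = 07
byte 6: 31 ⊕ 50 = 61
byte 7: 7a ⊕ c9 = b3
byte 8: dd ⊕ 0b = d6
byte 9: d4 ⊕ 1e = ca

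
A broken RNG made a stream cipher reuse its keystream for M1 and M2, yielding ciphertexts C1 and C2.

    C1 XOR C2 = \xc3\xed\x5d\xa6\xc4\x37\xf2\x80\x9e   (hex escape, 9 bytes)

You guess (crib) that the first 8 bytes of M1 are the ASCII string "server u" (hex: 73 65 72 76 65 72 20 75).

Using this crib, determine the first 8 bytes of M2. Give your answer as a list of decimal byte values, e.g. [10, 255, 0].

Since C1 ⊕ C2 = M1 ⊕ M2, XORing with the guessed M1 bytes yields the corresponding M2 bytes: M2 = (C1 ⊕ C2) ⊕ M1.
byte 0: c3 XOR 73 = b0
byte 1: ed XOR 65 = 88
byte 2: 5d XOR 72 = 2f
byte 3: a6 XOR 76 = d0
byte 4: c4 XOR 65 = a1
byte 5: 37 XOR 72 = 45
byte 6: f2 XOR 20 = d2
byte 7: 80 XOR 75 = f5

[176, 136, 47, 208, 161, 69, 210, 245]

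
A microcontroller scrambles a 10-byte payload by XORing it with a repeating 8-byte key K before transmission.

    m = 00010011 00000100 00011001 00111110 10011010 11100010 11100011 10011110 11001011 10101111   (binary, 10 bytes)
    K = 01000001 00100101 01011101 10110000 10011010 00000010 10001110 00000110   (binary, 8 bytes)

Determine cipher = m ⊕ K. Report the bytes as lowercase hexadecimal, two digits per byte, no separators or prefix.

5221448e00e06d988a8a

The 8-byte key repeats, so the effective keystream is 41 25 5d b0 9a 02 8e 06 41 25.
byte 0: 13 xor 41 = 52
byte 1: 04 xor 25 = 21
byte 2: 19 xor 5d = 44
byte 3: 3e xor b0 = 8e
byte 4: 9a xor 9a = 00
byte 5: e2 xor 02 = e0
byte 6: e3 xor 8e = 6d
byte 7: 9e xor 06 = 98
byte 8: cb xor 41 = 8a
byte 9: af xor 25 = 8a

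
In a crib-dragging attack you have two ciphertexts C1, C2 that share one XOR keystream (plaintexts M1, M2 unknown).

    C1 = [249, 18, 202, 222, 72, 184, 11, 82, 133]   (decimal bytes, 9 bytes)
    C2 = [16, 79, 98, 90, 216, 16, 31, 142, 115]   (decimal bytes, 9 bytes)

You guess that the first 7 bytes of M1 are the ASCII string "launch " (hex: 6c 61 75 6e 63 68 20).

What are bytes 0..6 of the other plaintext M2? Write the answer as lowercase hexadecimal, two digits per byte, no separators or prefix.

First, C1 ⊕ C2 = (M1 ⊕ K) ⊕ (M2 ⊕ K) = M1 ⊕ M2, so the key drops out. Then M2 = (M1 ⊕ M2) ⊕ M1 over the first 7 bytes.
byte 0: (f9 XOR 10) XOR 6c = e9 XOR 6c = 85
byte 1: (12 XOR 4f) XOR 61 = 5d XOR 61 = 3c
byte 2: (ca XOR 62) XOR 75 = a8 XOR 75 = dd
byte 3: (de XOR 5a) XOR 6e = 84 XOR 6e = ea
byte 4: (48 XOR d8) XOR 63 = 90 XOR 63 = f3
byte 5: (b8 XOR 10) XOR 68 = a8 XOR 68 = c0
byte 6: (0b XOR 1f) XOR 20 = 14 XOR 20 = 34

853cddeaf3c034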